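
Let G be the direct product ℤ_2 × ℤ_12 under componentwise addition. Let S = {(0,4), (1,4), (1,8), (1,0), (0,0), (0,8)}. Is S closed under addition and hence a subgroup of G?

Yes

|S| = 6 divides |G| = 24, consistent with Lagrange.
S contains the identity, every element's inverse is in S, and S is closed under +: it is a subgroup.
In fact S = ⟨(1,8)⟩.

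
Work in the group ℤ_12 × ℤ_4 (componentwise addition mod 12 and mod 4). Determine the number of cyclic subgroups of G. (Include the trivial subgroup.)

20

Group the elements of G by the cyclic subgroup they generate; each cyclic subgroup of order d accounts for φ(d) elements.
Cyclic subgroups by order — order 1: 1; order 2: 3; order 3: 1; order 4: 6; order 6: 3; order 12: 6.
Total: 20.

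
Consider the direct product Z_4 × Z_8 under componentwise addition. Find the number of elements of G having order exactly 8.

16

An element (a,b) has order lcm(ord(a), ord(b)); count pairs with lcm equal to 8.
Enumerating gives 16 such elements.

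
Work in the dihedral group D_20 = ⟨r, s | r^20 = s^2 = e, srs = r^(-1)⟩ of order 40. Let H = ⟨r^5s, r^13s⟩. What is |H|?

10

|⟨r^5s⟩| = 2 and |⟨r^13s⟩| = 2, so |H| is a multiple of lcm(2, 2) = 2 and divides |G| = 40.
Closing under the operation: H = {e, r^4, r^8, r^12, r^16, rs, r^5s, r^9s, r^13s, r^17s}, so |H| = 10.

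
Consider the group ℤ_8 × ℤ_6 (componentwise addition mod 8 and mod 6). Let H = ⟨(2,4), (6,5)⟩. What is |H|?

|⟨(2,4)⟩| = 12 and |⟨(6,5)⟩| = 12, so |H| is a multiple of lcm(12, 12) = 12 and divides |G| = 48.
Closing under the operation: H = {(0,0), (0,1), (0,2), (0,3), (0,4), (0,5), (2,0), (2,1), (2,2), (2,3), (2,4), (2,5), (4,0), (4,1), (4,2), (4,3), (4,4), (4,5), (6,0), (6,1), (6,2), (6,3), (6,4), (6,5)}, so |H| = 24.

24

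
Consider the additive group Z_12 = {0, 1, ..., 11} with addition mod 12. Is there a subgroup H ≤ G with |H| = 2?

Yes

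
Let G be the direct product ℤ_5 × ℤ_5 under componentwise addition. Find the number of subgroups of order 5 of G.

|G| = 25 and 5 | 25, so subgroups of order 5 are possible by Lagrange.
The subgroups of order 5 are: {(0,0), (0,1), (0,2), (0,3), (0,4)}; {(0,0), (1,0), (2,0), (3,0), (4,0)}; {(0,0), (1,1), (2,2), (3,3), (4,4)}; {(0,0), (1,2), (2,4), (3,1), (4,3)}; … (6 in all).
So G has 6 subgroups of order 5.

6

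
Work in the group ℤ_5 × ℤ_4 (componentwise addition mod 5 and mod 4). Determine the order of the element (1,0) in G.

5

The order of (1,0) in Z_5 × Z_4 is lcm(ord(1) in Z_5, ord(0) in Z_4).
ord(1) = 5 and ord(0) = 1, so |⟨(1,0)⟩| = lcm(5, 1) = 5.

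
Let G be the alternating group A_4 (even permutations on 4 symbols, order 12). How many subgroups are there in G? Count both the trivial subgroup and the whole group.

10

|G| = 12, so by Lagrange every subgroup order divides 12. Divisors: 1, 2, 3, 4, 6, 12.
Subgroups by order — order 1: 1; order 2: 3; order 3: 4; order 4: 1; order 6: 0; order 12: 1.
Total: 1 + 3 + 4 + 1 + 0 + 1 = 10.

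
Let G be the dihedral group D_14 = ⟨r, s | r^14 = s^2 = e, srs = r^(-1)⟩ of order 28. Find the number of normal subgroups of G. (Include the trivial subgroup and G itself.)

G has 28 subgroups. Checking conjugation-invariance by order — order 1: 1/1 normal; order 2: 1/15 normal; order 4: 0/7 normal; order 7: 1/1 normal; order 14: 3/3 normal; order 28: 1/1 normal.
Total normal subgroups: 7.

7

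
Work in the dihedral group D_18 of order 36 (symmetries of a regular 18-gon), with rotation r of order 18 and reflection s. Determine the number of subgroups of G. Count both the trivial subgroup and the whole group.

|G| = 36, so by Lagrange every subgroup order divides 36. Divisors: 1, 2, 3, 4, 6, 9, 12, 18, 36.
Subgroups by order — order 1: 1; order 2: 19; order 3: 1; order 4: 9; order 6: 7; order 9: 1; order 12: 3; order 18: 3; order 36: 1.
Total: 1 + 19 + 1 + 9 + 7 + 1 + 3 + 3 + 1 = 45.

45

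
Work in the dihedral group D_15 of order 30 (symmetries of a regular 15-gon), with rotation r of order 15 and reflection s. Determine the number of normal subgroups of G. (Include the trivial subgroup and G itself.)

G has 28 subgroups. Checking conjugation-invariance by order — order 1: 1/1 normal; order 2: 0/15 normal; order 3: 1/1 normal; order 5: 1/1 normal; order 6: 0/5 normal; order 10: 0/3 normal; order 15: 1/1 normal; order 30: 1/1 normal.
Total normal subgroups: 5.

5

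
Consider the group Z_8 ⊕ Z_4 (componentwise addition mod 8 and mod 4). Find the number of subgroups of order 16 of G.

3

|G| = 32 and 16 | 32, so subgroups of order 16 are possible by Lagrange.
The subgroups of order 16 are: {(0,0), (0,1), (0,2), (0,3), (2,0), (2,1), (2,2), (2,3), (4,0), (4,1), (4,2), (4,3), (6,0), (6,1), (6,2), (6,3)}; {(0,0), (0,2), (1,0), (1,2), (2,0), (2,2), (3,0), (3,2), (4,0), (4,2), (5,0), (5,2), (6,0), (6,2), (7,0), (7,2)}; {(0,0), (0,2), (1,1), (1,3), (2,0), (2,2), (3,1), (3,3), (4,0), (4,2), (5,1), (5,3), (6,0), (6,2), (7,1), (7,3)}.
So G has 3 subgroups of order 16.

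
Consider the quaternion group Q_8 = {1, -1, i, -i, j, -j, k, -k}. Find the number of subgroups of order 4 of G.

3

|G| = 8 and 4 | 8, so subgroups of order 4 are possible by Lagrange.
The subgroups of order 4 are: {1, -1, i, -i}; {1, -1, j, -j}; {1, -1, k, -k}.
So G has 3 subgroups of order 4.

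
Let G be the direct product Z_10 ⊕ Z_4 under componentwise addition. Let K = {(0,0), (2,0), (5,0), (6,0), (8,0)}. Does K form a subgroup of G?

No

(6,0) ∈ K but its inverse (4,0) ∉ K, so K is not a subgroup.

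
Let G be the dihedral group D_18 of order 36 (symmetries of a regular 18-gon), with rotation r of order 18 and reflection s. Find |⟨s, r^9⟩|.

4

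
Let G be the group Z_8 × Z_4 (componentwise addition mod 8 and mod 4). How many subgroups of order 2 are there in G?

3

|G| = 32 and 2 | 32, so subgroups of order 2 are possible by Lagrange.
The subgroups of order 2 are: {(0,0), (0,2)}; {(0,0), (4,0)}; {(0,0), (4,2)}.
So G has 3 subgroups of order 2.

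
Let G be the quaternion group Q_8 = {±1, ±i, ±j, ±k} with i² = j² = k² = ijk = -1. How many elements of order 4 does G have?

6

The elements of order 4 are: i, -i, j, -j, k, -k.
That's 6.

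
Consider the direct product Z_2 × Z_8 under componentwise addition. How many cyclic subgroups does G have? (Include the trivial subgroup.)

A cyclic subgroup of order d is generated by each of its φ(d) elements of order d, so the cyclic subgroups of order d number (#elements of order d)/φ(d).
Cyclic subgroups by order — order 1: 1; order 2: 3; order 4: 2; order 8: 2.
Total: 8.

8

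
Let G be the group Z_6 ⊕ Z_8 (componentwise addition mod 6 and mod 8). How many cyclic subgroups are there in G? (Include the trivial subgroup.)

16

A cyclic subgroup of order d is generated by each of its φ(d) elements of order d, so the cyclic subgroups of order d number (#elements of order d)/φ(d).
Cyclic subgroups by order — order 1: 1; order 2: 3; order 3: 1; order 4: 2; order 6: 3; order 8: 2; order 12: 2; order 24: 2.
Total: 16.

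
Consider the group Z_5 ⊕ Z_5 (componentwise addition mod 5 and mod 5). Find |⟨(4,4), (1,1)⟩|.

|⟨(4,4)⟩| = 5 and |⟨(1,1)⟩| = 5, so |H| is a multiple of lcm(5, 5) = 5 and divides |G| = 25.
Closing under the operation: H = {(0,0), (1,1), (2,2), (3,3), (4,4)}, so |H| = 5.

5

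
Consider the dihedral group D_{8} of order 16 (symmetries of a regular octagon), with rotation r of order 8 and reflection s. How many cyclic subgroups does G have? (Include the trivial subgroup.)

12

Group the elements of G by the cyclic subgroup they generate; each cyclic subgroup of order d accounts for φ(d) elements.
Cyclic subgroups by order — order 1: 1; order 2: 9; order 4: 1; order 8: 1.
Total: 12.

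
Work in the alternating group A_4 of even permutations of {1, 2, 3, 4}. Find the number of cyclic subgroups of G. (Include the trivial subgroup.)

Each element a generates a cyclic subgroup ⟨a⟩; distinct elements may generate the same one (a cyclic group of order d has φ(d) generators).
Cyclic subgroups by order — order 1: 1; order 2: 3; order 3: 4.
Total: 8.

8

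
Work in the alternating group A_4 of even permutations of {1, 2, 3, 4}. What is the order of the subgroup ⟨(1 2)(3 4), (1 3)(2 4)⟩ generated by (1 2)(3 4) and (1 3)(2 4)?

|⟨(1 2)(3 4)⟩| = 2 and |⟨(1 3)(2 4)⟩| = 2, so |H| is a multiple of lcm(2, 2) = 2 and divides |G| = 12.
Closing under the operation: H = {e, (1 2)(3 4), (1 3)(2 4), (1 4)(2 3)}, so |H| = 4.

4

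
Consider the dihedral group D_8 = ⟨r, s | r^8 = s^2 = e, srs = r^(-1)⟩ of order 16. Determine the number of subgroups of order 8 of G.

3

|G| = 16 and 8 | 16, so subgroups of order 8 are possible by Lagrange.
The subgroups of order 8 are: {e, r, r^2, r^3, r^4, r^5, r^6, r^7}; {e, r^2, r^4, r^6, s, r^2s, r^4s, r^6s}; {e, r^2, r^4, r^6, rs, r^3s, r^5s, r^7s}.
So G has 3 subgroups of order 8.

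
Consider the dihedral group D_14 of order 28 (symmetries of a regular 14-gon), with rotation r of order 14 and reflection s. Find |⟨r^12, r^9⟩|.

14

|⟨r^12⟩| = 7 and |⟨r^9⟩| = 14, so |H| is a multiple of lcm(7, 14) = 14 and divides |G| = 28.
Closing under the operation: H = {e, r, r^2, r^3, r^4, r^5, r^6, r^7, r^8, r^9, r^10, r^11, r^12, r^13}, so |H| = 14.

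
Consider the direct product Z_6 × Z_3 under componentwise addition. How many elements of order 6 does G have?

An element (a,b) has order lcm(ord(a), ord(b)); count pairs with lcm equal to 6.
Enumerating gives 8 such elements.

8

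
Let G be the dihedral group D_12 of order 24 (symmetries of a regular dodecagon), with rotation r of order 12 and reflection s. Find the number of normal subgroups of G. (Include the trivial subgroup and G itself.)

G has 34 subgroups. Checking conjugation-invariance by order — order 1: 1/1 normal; order 2: 1/13 normal; order 3: 1/1 normal; order 4: 1/7 normal; order 6: 1/5 normal; order 8: 0/3 normal; order 12: 3/3 normal; order 24: 1/1 normal.
Total normal subgroups: 9.

9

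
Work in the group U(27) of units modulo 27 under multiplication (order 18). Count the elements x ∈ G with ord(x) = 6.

The elements of order 6 are: 8, 17.
That's 2.

2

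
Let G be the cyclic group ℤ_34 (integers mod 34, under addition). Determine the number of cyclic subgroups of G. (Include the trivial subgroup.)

Group the elements of G by the cyclic subgroup they generate; each cyclic subgroup of order d accounts for φ(d) elements.
Cyclic subgroups by order — order 1: 1; order 2: 1; order 17: 1; order 34: 1.
Total: 4.

4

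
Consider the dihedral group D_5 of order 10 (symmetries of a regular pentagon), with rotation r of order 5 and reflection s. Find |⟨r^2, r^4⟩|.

|⟨r^2⟩| = 5 and |⟨r^4⟩| = 5, so |H| is a multiple of lcm(5, 5) = 5 and divides |G| = 10.
Closing under the operation: H = {e, r, r^2, r^3, r^4}, so |H| = 5.

5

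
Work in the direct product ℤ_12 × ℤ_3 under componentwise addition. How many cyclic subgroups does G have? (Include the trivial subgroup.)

A cyclic subgroup of order d is generated by each of its φ(d) elements of order d, so the cyclic subgroups of order d number (#elements of order d)/φ(d).
Cyclic subgroups by order — order 1: 1; order 2: 1; order 3: 4; order 4: 1; order 6: 4; order 12: 4.
Total: 15.

15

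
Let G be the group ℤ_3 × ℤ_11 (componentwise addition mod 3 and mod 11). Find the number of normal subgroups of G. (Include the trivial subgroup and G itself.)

4

G is abelian, so every subgroup is normal.
G has 4 subgroups in total, hence 4 normal subgroups.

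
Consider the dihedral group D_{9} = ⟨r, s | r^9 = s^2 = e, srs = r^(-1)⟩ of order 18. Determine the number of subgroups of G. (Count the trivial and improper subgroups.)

16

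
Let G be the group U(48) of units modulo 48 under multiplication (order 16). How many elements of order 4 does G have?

8

The elements of order 4 are: 5, 11, 13, 19, 29, 35, 37, 43.
That's 8.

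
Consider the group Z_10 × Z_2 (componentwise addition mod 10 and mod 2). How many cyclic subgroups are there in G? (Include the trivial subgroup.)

Group the elements of G by the cyclic subgroup they generate; each cyclic subgroup of order d accounts for φ(d) elements.
Cyclic subgroups by order — order 1: 1; order 2: 3; order 5: 1; order 10: 3.
Total: 8.

8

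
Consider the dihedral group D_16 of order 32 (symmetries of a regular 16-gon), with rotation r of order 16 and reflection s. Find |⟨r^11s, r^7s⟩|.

8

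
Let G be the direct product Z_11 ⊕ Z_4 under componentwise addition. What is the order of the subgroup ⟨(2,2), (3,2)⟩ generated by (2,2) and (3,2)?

|⟨(2,2)⟩| = 22 and |⟨(3,2)⟩| = 22, so |H| is a multiple of lcm(22, 22) = 22 and divides |G| = 44.
Closing under the operation: H = {(0,0), (0,2), (1,0), (1,2), (2,0), (2,2), (3,0), (3,2), (4,0), (4,2), (5,0), (5,2), (6,0), (6,2), (7,0), (7,2), (8,0), (8,2), (9,0), (9,2), (10,0), (10,2)}, so |H| = 22.

22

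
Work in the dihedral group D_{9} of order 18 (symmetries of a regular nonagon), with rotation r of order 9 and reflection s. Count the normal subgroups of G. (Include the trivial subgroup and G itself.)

G has 16 subgroups. Checking conjugation-invariance by order — order 1: 1/1 normal; order 2: 0/9 normal; order 3: 1/1 normal; order 6: 0/3 normal; order 9: 1/1 normal; order 18: 1/1 normal.
Total normal subgroups: 4.

4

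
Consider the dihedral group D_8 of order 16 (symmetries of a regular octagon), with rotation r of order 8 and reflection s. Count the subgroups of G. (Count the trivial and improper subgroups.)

|G| = 16, so by Lagrange every subgroup order divides 16. Divisors: 1, 2, 4, 8, 16.
Subgroups by order — order 1: 1; order 2: 9; order 4: 5; order 8: 3; order 16: 1.
Total: 1 + 9 + 5 + 3 + 1 = 19.

19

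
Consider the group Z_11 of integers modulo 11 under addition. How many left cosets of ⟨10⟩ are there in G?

1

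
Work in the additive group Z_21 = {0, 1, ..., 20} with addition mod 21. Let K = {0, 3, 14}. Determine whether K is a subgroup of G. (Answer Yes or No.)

No

3 ∈ K but its inverse 18 ∉ K, so K is not a subgroup.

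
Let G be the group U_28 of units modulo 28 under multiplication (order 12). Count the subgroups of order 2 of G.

|G| = 12 and 2 | 12, so subgroups of order 2 are possible by Lagrange.
The subgroups of order 2 are: {1, 13}; {1, 15}; {1, 27}.
So G has 3 subgroups of order 2.

3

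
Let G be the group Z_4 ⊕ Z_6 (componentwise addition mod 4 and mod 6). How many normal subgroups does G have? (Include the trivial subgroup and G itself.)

16

G is abelian, so every subgroup is normal.
G has 16 subgroups in total, hence 16 normal subgroups.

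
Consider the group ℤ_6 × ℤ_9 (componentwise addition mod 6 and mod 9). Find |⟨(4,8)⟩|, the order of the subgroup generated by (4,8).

9

The order of (4,8) in Z_6 × Z_9 is lcm(ord(4) in Z_6, ord(8) in Z_9).
ord(4) = 3 and ord(8) = 9, so |⟨(4,8)⟩| = lcm(3, 9) = 9.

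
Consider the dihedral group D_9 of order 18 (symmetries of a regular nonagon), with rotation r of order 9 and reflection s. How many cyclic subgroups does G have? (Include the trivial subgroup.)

12

Group the elements of G by the cyclic subgroup they generate; each cyclic subgroup of order d accounts for φ(d) elements.
Cyclic subgroups by order — order 1: 1; order 2: 9; order 3: 1; order 9: 1.
Total: 12.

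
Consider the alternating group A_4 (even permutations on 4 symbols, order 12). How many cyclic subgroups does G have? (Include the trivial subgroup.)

Each element a generates a cyclic subgroup ⟨a⟩; distinct elements may generate the same one (a cyclic group of order d has φ(d) generators).
Cyclic subgroups by order — order 1: 1; order 2: 3; order 3: 4.
Total: 8.

8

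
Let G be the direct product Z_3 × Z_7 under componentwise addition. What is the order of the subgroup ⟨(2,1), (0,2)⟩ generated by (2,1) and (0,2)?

21

|⟨(2,1)⟩| = 21 and |⟨(0,2)⟩| = 7, so |H| is a multiple of lcm(21, 7) = 21 and divides |G| = 21.
Closing {(2,1), (0,2)} under the group operation gives all of G, so |H| = 21.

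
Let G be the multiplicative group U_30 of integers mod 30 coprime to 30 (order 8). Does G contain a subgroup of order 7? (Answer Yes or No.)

7 does not divide |G| = 8, so by Lagrange no subgroup of order 7 exists.

No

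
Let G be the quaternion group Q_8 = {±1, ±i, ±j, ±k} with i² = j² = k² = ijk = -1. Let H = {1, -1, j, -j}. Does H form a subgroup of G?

Yes

|H| = 4 divides |G| = 8, consistent with Lagrange.
H contains the identity, every element's inverse is in H, and H is closed under ·: it is a subgroup.
In fact H = ⟨j⟩.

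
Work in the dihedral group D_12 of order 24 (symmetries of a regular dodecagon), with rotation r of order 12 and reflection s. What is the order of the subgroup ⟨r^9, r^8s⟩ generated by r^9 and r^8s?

8

|⟨r^9⟩| = 4 and |⟨r^8s⟩| = 2, so |H| is a multiple of lcm(4, 2) = 4 and divides |G| = 24.
Closing under the operation: H = {e, r^3, r^6, r^9, r^2s, r^5s, r^8s, r^11s}, so |H| = 8.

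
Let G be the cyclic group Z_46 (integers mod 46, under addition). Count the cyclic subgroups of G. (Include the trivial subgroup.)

A cyclic subgroup of order d is generated by each of its φ(d) elements of order d, so the cyclic subgroups of order d number (#elements of order d)/φ(d).
Cyclic subgroups by order — order 1: 1; order 2: 1; order 23: 1; order 46: 1.
Total: 4.

4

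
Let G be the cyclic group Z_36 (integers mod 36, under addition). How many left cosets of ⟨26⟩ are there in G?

|⟨26⟩| = 18 and |G| = 36.
By Lagrange, [G : H] = |G|/|H| = 36/18 = 2.

2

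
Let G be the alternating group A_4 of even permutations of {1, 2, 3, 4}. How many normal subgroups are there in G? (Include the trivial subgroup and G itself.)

3

G has 10 subgroups. Checking conjugation-invariance by order — order 1: 1/1 normal; order 2: 0/3 normal; order 3: 0/4 normal; order 4: 1/1 normal; order 12: 1/1 normal.
Total normal subgroups: 3.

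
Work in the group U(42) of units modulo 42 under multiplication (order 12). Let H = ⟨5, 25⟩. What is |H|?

6

|⟨5⟩| = 6 and |⟨25⟩| = 3, so |H| is a multiple of lcm(6, 3) = 6 and divides |G| = 12.
Closing under the operation: H = {1, 5, 17, 25, 37, 41}, so |H| = 6.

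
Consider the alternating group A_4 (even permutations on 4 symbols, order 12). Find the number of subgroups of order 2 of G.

|G| = 12 and 2 | 12, so subgroups of order 2 are possible by Lagrange.
The subgroups of order 2 are: {e, (1 2)(3 4)}; {e, (1 3)(2 4)}; {e, (1 4)(2 3)}.
So G has 3 subgroups of order 2.

3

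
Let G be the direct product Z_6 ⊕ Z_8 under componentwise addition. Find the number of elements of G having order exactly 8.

An element (a,b) has order lcm(ord(a), ord(b)); count pairs with lcm equal to 8.
Enumerating gives 8 such elements.

8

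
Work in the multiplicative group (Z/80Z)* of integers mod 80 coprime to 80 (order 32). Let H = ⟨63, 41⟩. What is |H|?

8

|⟨63⟩| = 4 and |⟨41⟩| = 2, so |H| is a multiple of lcm(4, 2) = 4 and divides |G| = 32.
Closing under the operation: H = {1, 7, 9, 23, 41, 47, 49, 63}, so |H| = 8.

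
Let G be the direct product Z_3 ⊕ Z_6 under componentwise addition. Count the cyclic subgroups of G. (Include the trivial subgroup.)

Each element a generates a cyclic subgroup ⟨a⟩; distinct elements may generate the same one (a cyclic group of order d has φ(d) generators).
Cyclic subgroups by order — order 1: 1; order 2: 1; order 3: 4; order 6: 4.
Total: 10.

10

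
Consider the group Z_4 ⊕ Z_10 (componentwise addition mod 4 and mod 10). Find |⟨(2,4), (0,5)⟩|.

20

|⟨(2,4)⟩| = 10 and |⟨(0,5)⟩| = 2, so |H| is a multiple of lcm(10, 2) = 10 and divides |G| = 40.
Closing under the operation: H = {(0,0), (0,1), (0,2), (0,3), (0,4), (0,5), (0,6), (0,7), (0,8), (0,9), (2,0), (2,1), (2,2), (2,3), (2,4), (2,5), (2,6), (2,7), (2,8), (2,9)}, so |H| = 20.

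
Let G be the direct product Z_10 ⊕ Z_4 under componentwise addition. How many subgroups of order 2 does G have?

3

|G| = 40 and 2 | 40, so subgroups of order 2 are possible by Lagrange.
The subgroups of order 2 are: {(0,0), (0,2)}; {(0,0), (5,0)}; {(0,0), (5,2)}.
So G has 3 subgroups of order 2.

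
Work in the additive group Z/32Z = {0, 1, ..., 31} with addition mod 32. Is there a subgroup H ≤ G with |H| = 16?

Yes

16 | 32. A subgroup of order 16 is {0, 2, 4, 6, 8, 10, 12, 14, 16, 18, 20, 22, 24, 26, 28, 30}.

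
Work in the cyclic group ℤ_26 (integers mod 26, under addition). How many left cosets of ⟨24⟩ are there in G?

2

|⟨24⟩| = 13 and |G| = 26.
By Lagrange, [G : H] = |G|/|H| = 26/13 = 2.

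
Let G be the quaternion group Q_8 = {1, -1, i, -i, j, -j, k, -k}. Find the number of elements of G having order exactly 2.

1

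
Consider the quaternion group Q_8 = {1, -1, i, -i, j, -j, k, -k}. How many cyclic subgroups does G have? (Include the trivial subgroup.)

Each element a generates a cyclic subgroup ⟨a⟩; distinct elements may generate the same one (a cyclic group of order d has φ(d) generators).
Cyclic subgroups by order — order 1: 1; order 2: 1; order 4: 3.
Total: 5.

5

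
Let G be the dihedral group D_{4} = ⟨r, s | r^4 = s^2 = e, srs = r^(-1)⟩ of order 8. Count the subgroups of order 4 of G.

|G| = 8 and 4 | 8, so subgroups of order 4 are possible by Lagrange.
The subgroups of order 4 are: {e, r, r^2, r^3}; {e, r^2, s, r^2s}; {e, r^2, rs, r^3s}.
So G has 3 subgroups of order 4.

3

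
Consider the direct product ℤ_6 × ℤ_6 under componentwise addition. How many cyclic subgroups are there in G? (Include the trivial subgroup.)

Each element a generates a cyclic subgroup ⟨a⟩; distinct elements may generate the same one (a cyclic group of order d has φ(d) generators).
Cyclic subgroups by order — order 1: 1; order 2: 3; order 3: 4; order 6: 12.
Total: 20.

20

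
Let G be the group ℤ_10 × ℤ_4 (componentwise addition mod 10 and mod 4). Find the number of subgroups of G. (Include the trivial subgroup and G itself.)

16

|G| = 40, so by Lagrange every subgroup order divides 40. Divisors: 1, 2, 4, 5, 8, 10, 20, 40.
Subgroups by order — order 1: 1; order 2: 3; order 4: 3; order 5: 1; order 8: 1; order 10: 3; order 20: 3; order 40: 1.
Total: 1 + 3 + 3 + 1 + 1 + 3 + 3 + 1 = 16.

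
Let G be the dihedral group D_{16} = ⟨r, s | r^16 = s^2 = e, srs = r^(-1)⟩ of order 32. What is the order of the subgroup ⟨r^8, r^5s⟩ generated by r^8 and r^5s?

4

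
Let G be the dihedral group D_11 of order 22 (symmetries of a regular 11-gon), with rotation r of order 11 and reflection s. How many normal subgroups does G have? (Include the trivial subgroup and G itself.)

3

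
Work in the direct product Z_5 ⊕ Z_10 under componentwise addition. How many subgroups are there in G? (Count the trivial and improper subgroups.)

|G| = 50, so by Lagrange every subgroup order divides 50. Divisors: 1, 2, 5, 10, 25, 50.
Subgroups by order — order 1: 1; order 2: 1; order 5: 6; order 10: 6; order 25: 1; order 50: 1.
Total: 1 + 1 + 6 + 6 + 1 + 1 = 16.

16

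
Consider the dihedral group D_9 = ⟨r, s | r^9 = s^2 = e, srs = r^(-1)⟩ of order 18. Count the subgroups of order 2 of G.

9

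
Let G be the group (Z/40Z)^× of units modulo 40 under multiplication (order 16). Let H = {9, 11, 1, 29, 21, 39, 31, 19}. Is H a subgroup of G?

Yes

|H| = 8 divides |G| = 16, consistent with Lagrange.
H contains the identity, every element's inverse is in H, and H is closed under ·: it is a subgroup.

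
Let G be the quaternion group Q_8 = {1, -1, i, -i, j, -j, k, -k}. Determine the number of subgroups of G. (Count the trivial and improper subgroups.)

|G| = 8, so by Lagrange every subgroup order divides 8. Divisors: 1, 2, 4, 8.
Subgroups by order — order 1: 1; order 2: 1; order 4: 3; order 8: 1.
Total: 1 + 1 + 3 + 1 = 6.

6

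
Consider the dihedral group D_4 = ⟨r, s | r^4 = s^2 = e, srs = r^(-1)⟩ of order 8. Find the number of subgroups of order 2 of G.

5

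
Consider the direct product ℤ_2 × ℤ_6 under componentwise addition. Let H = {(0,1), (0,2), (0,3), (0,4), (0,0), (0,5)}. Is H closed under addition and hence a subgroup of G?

Yes

|H| = 6 divides |G| = 12, consistent with Lagrange.
H contains the identity, every element's inverse is in H, and H is closed under +: it is a subgroup.
In fact H = ⟨(0,1)⟩.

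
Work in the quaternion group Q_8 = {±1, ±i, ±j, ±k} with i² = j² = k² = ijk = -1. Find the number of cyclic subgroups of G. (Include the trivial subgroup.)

5

Each element a generates a cyclic subgroup ⟨a⟩; distinct elements may generate the same one (a cyclic group of order d has φ(d) generators).
Cyclic subgroups by order — order 1: 1; order 2: 1; order 4: 3.
Total: 5.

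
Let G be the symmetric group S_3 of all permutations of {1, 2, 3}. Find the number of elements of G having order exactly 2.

The elements of order 2 are: (2 3), (1 2), (1 3).
That's 3.

3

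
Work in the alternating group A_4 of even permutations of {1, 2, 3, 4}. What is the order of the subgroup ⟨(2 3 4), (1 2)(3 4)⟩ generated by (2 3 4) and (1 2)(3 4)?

12

|⟨(2 3 4)⟩| = 3 and |⟨(1 2)(3 4)⟩| = 2, so |H| is a multiple of lcm(3, 2) = 6 and divides |G| = 12.
Closing {(2 3 4), (1 2)(3 4)} under the group operation gives all of G, so |H| = 12.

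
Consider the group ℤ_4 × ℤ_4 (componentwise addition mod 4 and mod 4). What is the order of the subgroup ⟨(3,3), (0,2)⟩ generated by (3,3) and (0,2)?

|⟨(3,3)⟩| = 4 and |⟨(0,2)⟩| = 2, so |H| is a multiple of lcm(4, 2) = 4 and divides |G| = 16.
Closing under the operation: H = {(0,0), (0,2), (1,1), (1,3), (2,0), (2,2), (3,1), (3,3)}, so |H| = 8.

8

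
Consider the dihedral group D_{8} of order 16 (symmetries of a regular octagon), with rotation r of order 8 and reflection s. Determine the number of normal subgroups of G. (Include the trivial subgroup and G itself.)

G has 19 subgroups. Checking conjugation-invariance by order — order 1: 1/1 normal; order 2: 1/9 normal; order 4: 1/5 normal; order 8: 3/3 normal; order 16: 1/1 normal.
Total normal subgroups: 7.

7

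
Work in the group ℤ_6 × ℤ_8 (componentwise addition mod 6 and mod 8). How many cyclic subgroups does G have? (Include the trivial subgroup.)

A cyclic subgroup of order d is generated by each of its φ(d) elements of order d, so the cyclic subgroups of order d number (#elements of order d)/φ(d).
Cyclic subgroups by order — order 1: 1; order 2: 3; order 3: 1; order 4: 2; order 6: 3; order 8: 2; order 12: 2; order 24: 2.
Total: 16.

16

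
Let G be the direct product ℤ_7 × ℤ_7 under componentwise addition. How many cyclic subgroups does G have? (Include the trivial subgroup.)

9

Each element a generates a cyclic subgroup ⟨a⟩; distinct elements may generate the same one (a cyclic group of order d has φ(d) generators).
Cyclic subgroups by order — order 1: 1; order 7: 8.
Total: 9.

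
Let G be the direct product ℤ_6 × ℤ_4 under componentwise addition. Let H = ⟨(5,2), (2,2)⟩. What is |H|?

12

|⟨(5,2)⟩| = 6 and |⟨(2,2)⟩| = 6, so |H| is a multiple of lcm(6, 6) = 6 and divides |G| = 24.
Closing under the operation: H = {(0,0), (0,2), (1,0), (1,2), (2,0), (2,2), (3,0), (3,2), (4,0), (4,2), (5,0), (5,2)}, so |H| = 12.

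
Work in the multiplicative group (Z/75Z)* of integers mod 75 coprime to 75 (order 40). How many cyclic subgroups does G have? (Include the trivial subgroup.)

Each element a generates a cyclic subgroup ⟨a⟩; distinct elements may generate the same one (a cyclic group of order d has φ(d) generators).
Cyclic subgroups by order — order 1: 1; order 2: 3; order 4: 2; order 5: 1; order 10: 3; order 20: 2.
Total: 12.

12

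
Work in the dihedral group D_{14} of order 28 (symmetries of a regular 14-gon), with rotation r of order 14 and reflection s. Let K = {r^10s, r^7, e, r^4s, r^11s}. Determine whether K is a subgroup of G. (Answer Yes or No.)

No

|K| = 5 does not divide |G| = 28, so by Lagrange K is not a subgroup.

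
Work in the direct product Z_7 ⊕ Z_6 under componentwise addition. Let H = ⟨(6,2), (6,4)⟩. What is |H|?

21

|⟨(6,2)⟩| = 21 and |⟨(6,4)⟩| = 21, so |H| is a multiple of lcm(21, 21) = 21 and divides |G| = 42.
Closing under the operation: H = {(0,0), (0,2), (0,4), (1,0), (1,2), (1,4), (2,0), (2,2), (2,4), (3,0), (3,2), (3,4), (4,0), (4,2), (4,4), (5,0), (5,2), (5,4), (6,0), (6,2), (6,4)}, so |H| = 21.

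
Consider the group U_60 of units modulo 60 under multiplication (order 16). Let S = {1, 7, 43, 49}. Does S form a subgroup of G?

|S| = 4 divides |G| = 16, consistent with Lagrange.
S contains the identity, every element's inverse is in S, and S is closed under ·: it is a subgroup.
In fact S = ⟨43⟩.

Yes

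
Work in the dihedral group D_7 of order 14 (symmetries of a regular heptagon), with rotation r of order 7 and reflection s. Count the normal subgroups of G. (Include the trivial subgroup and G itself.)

3

G has 10 subgroups. Checking conjugation-invariance by order — order 1: 1/1 normal; order 2: 0/7 normal; order 7: 1/1 normal; order 14: 1/1 normal.
Total normal subgroups: 3.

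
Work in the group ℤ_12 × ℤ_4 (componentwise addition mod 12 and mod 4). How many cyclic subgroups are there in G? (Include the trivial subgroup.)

20

Group the elements of G by the cyclic subgroup they generate; each cyclic subgroup of order d accounts for φ(d) elements.
Cyclic subgroups by order — order 1: 1; order 2: 3; order 3: 1; order 4: 6; order 6: 3; order 12: 6.
Total: 20.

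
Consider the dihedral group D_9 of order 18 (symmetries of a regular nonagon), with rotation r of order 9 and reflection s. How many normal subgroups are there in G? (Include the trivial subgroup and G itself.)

G has 16 subgroups. Checking conjugation-invariance by order — order 1: 1/1 normal; order 2: 0/9 normal; order 3: 1/1 normal; order 6: 0/3 normal; order 9: 1/1 normal; order 18: 1/1 normal.
Total normal subgroups: 4.

4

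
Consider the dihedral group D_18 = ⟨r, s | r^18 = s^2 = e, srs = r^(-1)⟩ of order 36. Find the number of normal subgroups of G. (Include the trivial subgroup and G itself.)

9

G has 45 subgroups. Checking conjugation-invariance by order — order 1: 1/1 normal; order 2: 1/19 normal; order 3: 1/1 normal; order 4: 0/9 normal; order 6: 1/7 normal; order 9: 1/1 normal; order 12: 0/3 normal; order 18: 3/3 normal; order 36: 1/1 normal.
Total normal subgroups: 9.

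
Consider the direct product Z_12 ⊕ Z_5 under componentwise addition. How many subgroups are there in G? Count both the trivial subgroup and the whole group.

|G| = 60, so by Lagrange every subgroup order divides 60. Divisors: 1, 2, 3, 4, 5, 6, 10, 12, 15, 20, 30, 60.
Subgroups by order — order 1: 1; order 2: 1; order 3: 1; order 4: 1; order 5: 1; order 6: 1; order 10: 1; order 12: 1; order 15: 1; order 20: 1; order 30: 1; order 60: 1.
Total: 1 + 1 + 1 + 1 + 1 + 1 + 1 + 1 + 1 + 1 + 1 + 1 = 12.

12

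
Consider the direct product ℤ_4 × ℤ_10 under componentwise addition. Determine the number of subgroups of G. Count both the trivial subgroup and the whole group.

|G| = 40, so by Lagrange every subgroup order divides 40. Divisors: 1, 2, 4, 5, 8, 10, 20, 40.
Subgroups by order — order 1: 1; order 2: 3; order 4: 3; order 5: 1; order 8: 1; order 10: 3; order 20: 3; order 40: 1.
Total: 1 + 3 + 3 + 1 + 1 + 3 + 3 + 1 = 16.

16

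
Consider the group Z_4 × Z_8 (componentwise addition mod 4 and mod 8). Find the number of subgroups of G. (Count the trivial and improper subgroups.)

|G| = 32, so by Lagrange every subgroup order divides 32. Divisors: 1, 2, 4, 8, 16, 32.
Subgroups by order — order 1: 1; order 2: 3; order 4: 7; order 8: 7; order 16: 3; order 32: 1.
Total: 1 + 3 + 7 + 7 + 3 + 1 = 22.

22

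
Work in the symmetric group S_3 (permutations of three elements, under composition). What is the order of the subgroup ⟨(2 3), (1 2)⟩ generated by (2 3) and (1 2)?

|⟨(2 3)⟩| = 2 and |⟨(1 2)⟩| = 2, so |H| is a multiple of lcm(2, 2) = 2 and divides |G| = 6.
Closing {(2 3), (1 2)} under the group operation gives all of G, so |H| = 6.

6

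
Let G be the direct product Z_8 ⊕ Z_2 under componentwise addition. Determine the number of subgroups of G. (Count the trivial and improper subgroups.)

11

|G| = 16, so by Lagrange every subgroup order divides 16. Divisors: 1, 2, 4, 8, 16.
Subgroups by order — order 1: 1; order 2: 3; order 4: 3; order 8: 3; order 16: 1.
Total: 1 + 3 + 3 + 3 + 1 = 11.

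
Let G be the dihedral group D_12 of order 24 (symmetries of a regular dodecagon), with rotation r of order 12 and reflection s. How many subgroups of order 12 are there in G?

|G| = 24 and 12 | 24, so subgroups of order 12 are possible by Lagrange.
The subgroups of order 12 are: {e, r, r^2, r^3, r^4, r^5, r^6, r^7, r^8, r^9, r^10, r^11}; {e, r^2, r^4, r^6, r^8, r^10, s, r^2s, r^4s, r^6s, r^8s, r^10s}; {e, r^2, r^4, r^6, r^8, r^10, rs, r^3s, r^5s, r^7s, r^9s, r^11s}.
So G has 3 subgroups of order 12.

3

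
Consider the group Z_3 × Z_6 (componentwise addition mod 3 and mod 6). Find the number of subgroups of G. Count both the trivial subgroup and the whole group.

12

|G| = 18, so by Lagrange every subgroup order divides 18. Divisors: 1, 2, 3, 6, 9, 18.
Subgroups by order — order 1: 1; order 2: 1; order 3: 4; order 6: 4; order 9: 1; order 18: 1.
Total: 1 + 1 + 4 + 4 + 1 + 1 = 12.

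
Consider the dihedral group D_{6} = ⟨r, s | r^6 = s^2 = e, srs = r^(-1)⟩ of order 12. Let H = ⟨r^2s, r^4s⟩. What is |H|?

6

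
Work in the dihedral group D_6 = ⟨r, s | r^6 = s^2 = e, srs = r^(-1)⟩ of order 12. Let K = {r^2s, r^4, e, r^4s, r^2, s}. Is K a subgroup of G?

|K| = 6 divides |G| = 12, consistent with Lagrange.
K contains the identity, every element's inverse is in K, and K is closed under ·: it is a subgroup.

Yes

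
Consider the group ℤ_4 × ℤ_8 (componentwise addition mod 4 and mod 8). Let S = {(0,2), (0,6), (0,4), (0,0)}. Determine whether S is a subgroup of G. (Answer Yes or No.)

Yes

|S| = 4 divides |G| = 32, consistent with Lagrange.
S contains the identity, every element's inverse is in S, and S is closed under +: it is a subgroup.
In fact S = ⟨(0,2)⟩.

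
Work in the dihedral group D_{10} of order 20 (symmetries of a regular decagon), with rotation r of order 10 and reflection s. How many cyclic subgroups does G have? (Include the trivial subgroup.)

A cyclic subgroup of order d is generated by each of its φ(d) elements of order d, so the cyclic subgroups of order d number (#elements of order d)/φ(d).
Cyclic subgroups by order — order 1: 1; order 2: 11; order 5: 1; order 10: 1.
Total: 14.

14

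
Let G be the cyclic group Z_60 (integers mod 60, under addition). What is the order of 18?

In Z_60, the order of an element a is n/gcd(a, n).
gcd(18, 60) = 6, so |⟨18⟩| = 60/6 = 10.

10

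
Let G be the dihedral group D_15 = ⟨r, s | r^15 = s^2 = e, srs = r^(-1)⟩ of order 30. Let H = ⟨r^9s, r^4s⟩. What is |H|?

|⟨r^9s⟩| = 2 and |⟨r^4s⟩| = 2, so |H| is a multiple of lcm(2, 2) = 2 and divides |G| = 30.
Closing under the operation: H = {e, r^5, r^10, r^4s, r^9s, r^14s}, so |H| = 6.

6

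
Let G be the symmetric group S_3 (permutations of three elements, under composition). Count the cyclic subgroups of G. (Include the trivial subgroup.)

A cyclic subgroup of order d is generated by each of its φ(d) elements of order d, so the cyclic subgroups of order d number (#elements of order d)/φ(d).
Cyclic subgroups by order — order 1: 1; order 2: 3; order 3: 1.
Total: 5.

5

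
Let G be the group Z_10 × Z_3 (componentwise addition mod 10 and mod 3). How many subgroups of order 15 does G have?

|G| = 30 and 15 | 30, so subgroups of order 15 are possible by Lagrange.
The subgroups of order 15 are: {(0,0), (0,1), (0,2), (2,0), (2,1), (2,2), (4,0), (4,1), (4,2), (6,0), (6,1), (6,2), (8,0), (8,1), (8,2)}.
So G has 1 subgroup of order 15.

1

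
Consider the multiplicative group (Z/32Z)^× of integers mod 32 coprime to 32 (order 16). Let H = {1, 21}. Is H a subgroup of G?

No

21 ∈ H but its inverse 29 ∉ H, so H is not a subgroup.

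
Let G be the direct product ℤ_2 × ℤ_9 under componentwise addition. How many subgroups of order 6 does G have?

1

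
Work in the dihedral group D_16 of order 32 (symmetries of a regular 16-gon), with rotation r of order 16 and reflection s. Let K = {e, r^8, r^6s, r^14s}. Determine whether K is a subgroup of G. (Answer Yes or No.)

Yes

|K| = 4 divides |G| = 32, consistent with Lagrange.
K contains the identity, every element's inverse is in K, and K is closed under ·: it is a subgroup.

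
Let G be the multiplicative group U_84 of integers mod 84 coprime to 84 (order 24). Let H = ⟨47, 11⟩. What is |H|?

|⟨47⟩| = 6 and |⟨11⟩| = 6, so |H| is a multiple of lcm(6, 6) = 6 and divides |G| = 24.
Closing under the operation: H = {1, 11, 13, 23, 25, 37, 47, 59, 61, 71, 73, 83}, so |H| = 12.

12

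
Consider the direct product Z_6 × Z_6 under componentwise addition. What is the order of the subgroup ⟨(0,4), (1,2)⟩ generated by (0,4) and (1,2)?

18

|⟨(0,4)⟩| = 3 and |⟨(1,2)⟩| = 6, so |H| is a multiple of lcm(3, 6) = 6 and divides |G| = 36.
Closing under the operation: H = {(0,0), (0,2), (0,4), (1,0), (1,2), (1,4), (2,0), (2,2), (2,4), (3,0), (3,2), (3,4), (4,0), (4,2), (4,4), (5,0), (5,2), (5,4)}, so |H| = 18.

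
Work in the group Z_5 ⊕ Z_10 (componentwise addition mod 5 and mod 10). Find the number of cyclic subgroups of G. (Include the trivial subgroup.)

A cyclic subgroup of order d is generated by each of its φ(d) elements of order d, so the cyclic subgroups of order d number (#elements of order d)/φ(d).
Cyclic subgroups by order — order 1: 1; order 2: 1; order 5: 6; order 10: 6.
Total: 14.

14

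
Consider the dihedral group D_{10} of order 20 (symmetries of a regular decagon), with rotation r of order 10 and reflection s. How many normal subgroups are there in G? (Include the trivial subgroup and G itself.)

G has 22 subgroups. Checking conjugation-invariance by order — order 1: 1/1 normal; order 2: 1/11 normal; order 4: 0/5 normal; order 5: 1/1 normal; order 10: 3/3 normal; order 20: 1/1 normal.
Total normal subgroups: 7.

7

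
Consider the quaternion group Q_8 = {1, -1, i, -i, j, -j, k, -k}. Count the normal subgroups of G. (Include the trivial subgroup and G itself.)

G has 6 subgroups. Checking conjugation-invariance by order — order 1: 1/1 normal; order 2: 1/1 normal; order 4: 3/3 normal; order 8: 1/1 normal.
Total normal subgroups: 6.

6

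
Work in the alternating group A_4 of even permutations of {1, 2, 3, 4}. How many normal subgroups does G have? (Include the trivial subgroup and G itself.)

3

G has 10 subgroups. Checking conjugation-invariance by order — order 1: 1/1 normal; order 2: 0/3 normal; order 3: 0/4 normal; order 4: 1/1 normal; order 12: 1/1 normal.
Total normal subgroups: 3.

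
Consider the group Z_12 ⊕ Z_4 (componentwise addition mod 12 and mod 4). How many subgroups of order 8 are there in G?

3

|G| = 48 and 8 | 48, so subgroups of order 8 are possible by Lagrange.
The subgroups of order 8 are: {(0,0), (0,1), (0,2), (0,3), (6,0), (6,1), (6,2), (6,3)}; {(0,0), (0,2), (3,0), (3,2), (6,0), (6,2), (9,0), (9,2)}; {(0,0), (0,2), (3,1), (3,3), (6,0), (6,2), (9,1), (9,3)}.
So G has 3 subgroups of order 8.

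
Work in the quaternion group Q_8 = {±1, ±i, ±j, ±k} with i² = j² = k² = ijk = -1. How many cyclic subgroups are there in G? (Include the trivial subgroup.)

5

A cyclic subgroup of order d is generated by each of its φ(d) elements of order d, so the cyclic subgroups of order d number (#elements of order d)/φ(d).
Cyclic subgroups by order — order 1: 1; order 2: 1; order 4: 3.
Total: 5.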